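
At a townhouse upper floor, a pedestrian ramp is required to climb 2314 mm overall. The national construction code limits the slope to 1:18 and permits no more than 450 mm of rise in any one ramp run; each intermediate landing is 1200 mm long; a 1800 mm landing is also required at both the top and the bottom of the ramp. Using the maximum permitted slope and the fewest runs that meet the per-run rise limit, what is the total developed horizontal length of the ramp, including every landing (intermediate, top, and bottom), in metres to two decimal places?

2314 / 450 = 5.142 → round up to 6 ramp runs. That means 5 intermediate landings.
Ramp run (horizontal) at 1:18: 2314 × 18 = 41652 mm.
5 intermediate landings contribute 5 × 1200 = 6000 mm.
Top and bottom landings: 2 × 1800 = 3600 mm.
Total = 41652 + 6000 + 3600 = 51252 mm.
= 51.25 m.

51.25 m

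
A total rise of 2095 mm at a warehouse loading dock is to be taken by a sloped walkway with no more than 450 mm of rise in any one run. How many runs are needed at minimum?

At most 450 each: 2095/450 = 4.66, giving 5 ramp runs.

5 runs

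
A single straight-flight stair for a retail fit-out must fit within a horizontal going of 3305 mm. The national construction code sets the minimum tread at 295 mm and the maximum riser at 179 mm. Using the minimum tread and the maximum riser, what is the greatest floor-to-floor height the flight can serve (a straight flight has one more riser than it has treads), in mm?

3305 / 295 = 11.20, so 11 treads fit.
Risers = treads + 1 = 12.
Maximum height = 12 × 179 = 2148 mm.

2148 mm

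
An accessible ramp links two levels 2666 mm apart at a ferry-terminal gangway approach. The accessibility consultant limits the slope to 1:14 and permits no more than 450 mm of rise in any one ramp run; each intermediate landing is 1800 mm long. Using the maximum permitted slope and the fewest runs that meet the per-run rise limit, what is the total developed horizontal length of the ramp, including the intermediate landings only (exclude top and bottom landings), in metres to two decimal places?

At most 450 each: 2666/450 = 5.92, giving 6 ramp runs. That means 5 intermediate landings.
Horizontal run for 2666 mm of rise at 1:14 is 2666 × 14 = 37324 mm.
Intermediate landings: 5 × 1800 = 9000 mm.
Developed length = 37324 + 9000 = 46324 mm.
= 46.32 m.

46.32 m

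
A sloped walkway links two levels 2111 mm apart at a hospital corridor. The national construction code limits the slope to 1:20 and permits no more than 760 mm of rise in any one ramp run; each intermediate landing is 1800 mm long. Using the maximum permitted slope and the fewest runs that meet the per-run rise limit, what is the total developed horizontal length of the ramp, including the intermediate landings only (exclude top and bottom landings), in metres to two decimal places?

⌈2111/760⌉ = 3 ramp runs. That means 2 intermediate landings.
Horizontal run for 2111 mm of rise at 1:20 is 2111 × 20 = 42220 mm.
Intermediate landings: 2 × 1800 = 3600 mm.
Developed length = 42220 + 3600 = 45820 mm.
= 45.82 m.

45.82 m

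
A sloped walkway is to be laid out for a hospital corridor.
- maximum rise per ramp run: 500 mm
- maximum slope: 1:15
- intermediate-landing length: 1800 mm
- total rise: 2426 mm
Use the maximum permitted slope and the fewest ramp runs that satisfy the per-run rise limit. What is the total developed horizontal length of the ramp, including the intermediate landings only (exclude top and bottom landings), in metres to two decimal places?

43.59 m

At most 500 each: 2426/500 = 4.85, giving 5 ramp runs. That means 4 intermediate landings.
Horizontal run for 2426 mm of rise at 1:15 is 2426 × 15 = 36390 mm.
Intermediate landings: 4 × 1800 = 7200 mm.
Total developed length = 36390 + 7200 = 43590 mm.
= 43.59 m.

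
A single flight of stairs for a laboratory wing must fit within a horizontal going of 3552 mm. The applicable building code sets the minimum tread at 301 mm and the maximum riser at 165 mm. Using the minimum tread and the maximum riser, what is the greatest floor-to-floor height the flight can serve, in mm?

1980 mm

Treads that fit: ⌊3552 / 301⌋ = 11.
Risers = treads + 1 = 12.
Maximum height = 12 × 165 = 1980 mm.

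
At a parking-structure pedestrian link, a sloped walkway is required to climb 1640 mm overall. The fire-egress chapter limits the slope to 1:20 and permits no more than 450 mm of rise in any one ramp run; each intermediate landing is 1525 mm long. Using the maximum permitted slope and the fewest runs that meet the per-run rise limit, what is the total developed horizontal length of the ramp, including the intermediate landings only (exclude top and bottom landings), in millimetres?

1640 / 450 = 3.644 → round up to 4 ramp runs. That means 3 intermediate landings.
Horizontal run for 1640 mm of rise at 1:20 is 1640 × 20 = 32800 mm.
3 intermediate landings contribute 3 × 1525 = 4575 mm.
Total developed length = 32800 + 4575 = 37375 mm.

37375 mm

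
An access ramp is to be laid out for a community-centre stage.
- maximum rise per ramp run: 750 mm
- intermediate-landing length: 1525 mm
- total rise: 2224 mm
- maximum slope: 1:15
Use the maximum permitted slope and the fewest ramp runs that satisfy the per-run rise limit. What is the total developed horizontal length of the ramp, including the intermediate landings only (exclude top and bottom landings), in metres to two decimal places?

36.41 m

2224 / 750 = 2.97, so 3 ramp runs are needed. That means 2 intermediate landings.
Ramp run (horizontal) at 1:15: 2224 × 15 = 33360 mm.
2 intermediate landings contribute 2 × 1525 = 3050 mm.
Total developed length = 33360 + 3050 = 36410 mm.
= 36.41 m.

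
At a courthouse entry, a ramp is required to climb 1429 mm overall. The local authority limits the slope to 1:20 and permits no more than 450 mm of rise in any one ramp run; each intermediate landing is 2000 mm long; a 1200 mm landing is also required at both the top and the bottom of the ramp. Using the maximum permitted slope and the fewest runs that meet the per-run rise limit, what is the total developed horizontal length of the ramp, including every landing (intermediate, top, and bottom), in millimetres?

At most 450 each: 1429/450 = 3.18, giving 4 ramp runs. That means 3 intermediate landings.
Horizontal run for 1429 mm of rise at 1:20 is 1429 × 20 = 28580 mm.
3 intermediate landings contribute 3 × 2000 = 6000 mm.
Top and bottom landings: 2 × 1200 = 2400 mm.
Total = 28580 + 6000 + 2400 = 36980 mm.

36980 mm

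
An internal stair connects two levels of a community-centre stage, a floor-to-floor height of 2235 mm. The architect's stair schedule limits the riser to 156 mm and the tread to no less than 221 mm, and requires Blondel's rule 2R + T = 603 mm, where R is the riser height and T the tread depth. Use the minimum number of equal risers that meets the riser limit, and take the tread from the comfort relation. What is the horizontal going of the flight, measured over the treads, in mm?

At most 156 each: 2235/156 = 14.33, giving 15 risers.
Each riser is 2235/15 = 149 mm (≤ 156 mm).
From 2R + T = 603: T = 603 − 298 = 305 mm.
Treads = 15 − 1 = 14; going = 14 × 305 = 4270 mm.

4270 mm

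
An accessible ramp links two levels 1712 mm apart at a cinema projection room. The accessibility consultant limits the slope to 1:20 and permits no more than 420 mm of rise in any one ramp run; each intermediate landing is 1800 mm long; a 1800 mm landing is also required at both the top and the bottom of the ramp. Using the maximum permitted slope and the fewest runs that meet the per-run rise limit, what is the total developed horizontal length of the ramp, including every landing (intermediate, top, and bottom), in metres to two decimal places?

1712 / 420 = 4.08, so 5 ramp runs are needed. That means 4 intermediate landings.
Horizontal run for 1712 mm of rise at 1:20 is 1712 × 20 = 34240 mm.
Intermediate landings: 4 × 1800 = 7200 mm.
Top and bottom landings: 2 × 1800 = 3600 mm.
Total = 34240 + 7200 + 3600 = 45040 mm.
= 45.04 m.

45.04 m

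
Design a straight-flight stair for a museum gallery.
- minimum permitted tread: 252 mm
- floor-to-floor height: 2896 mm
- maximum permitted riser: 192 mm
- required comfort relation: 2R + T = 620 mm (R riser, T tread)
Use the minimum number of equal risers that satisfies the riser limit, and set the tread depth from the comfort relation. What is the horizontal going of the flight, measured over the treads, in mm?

⌈2896/192⌉ = 16 risers.
R = 2896 ÷ 16 = 181 mm.
Tread T = 620 − 2 × 181 = 258 mm (≥ 252 mm).
16 risers give 15 treads; going = 15 × 258 = 3870 mm.

3870 mm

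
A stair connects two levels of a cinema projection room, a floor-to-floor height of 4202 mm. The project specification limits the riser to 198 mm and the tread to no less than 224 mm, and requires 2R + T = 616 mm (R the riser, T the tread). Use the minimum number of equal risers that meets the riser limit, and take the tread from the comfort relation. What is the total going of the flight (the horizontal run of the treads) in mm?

⌈4202/198⌉ = 22 risers.
Riser R = 4202 / 22 = 191 mm, within the 198 mm limit.
From 2R + T = 616: T = 616 − 382 = 234 mm.
Treads = 22 − 1 = 21; going = 21 × 234 = 4914 mm.

4914 mm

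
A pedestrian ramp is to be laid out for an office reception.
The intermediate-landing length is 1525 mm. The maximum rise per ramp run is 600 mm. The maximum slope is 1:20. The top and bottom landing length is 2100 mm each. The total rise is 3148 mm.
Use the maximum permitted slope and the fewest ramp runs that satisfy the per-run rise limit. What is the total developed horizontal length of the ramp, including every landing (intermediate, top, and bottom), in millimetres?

At most 600 each: 3148/600 = 5.25, giving 6 ramp runs. That means 5 intermediate landings.
Ramp run (horizontal) at 1:20: 3148 × 20 = 62960 mm.
Intermediate landings: 5 × 1525 = 7625 mm.
Top and bottom landings: 2 × 2100 = 4200 mm.
Total = 62960 + 7625 + 4200 = 74785 mm.

74785 mm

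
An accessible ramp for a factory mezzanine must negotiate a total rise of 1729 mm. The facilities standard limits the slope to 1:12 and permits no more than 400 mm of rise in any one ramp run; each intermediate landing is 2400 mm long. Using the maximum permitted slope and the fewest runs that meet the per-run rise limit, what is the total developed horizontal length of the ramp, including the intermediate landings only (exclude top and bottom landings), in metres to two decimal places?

⌈1729/400⌉ = 5 ramp runs. That means 4 intermediate landings.
Horizontal run for 1729 mm of rise at 1:12 is 1729 × 12 = 20748 mm.
4 intermediate landings contribute 4 × 2400 = 9600 mm.
Developed length = 20748 + 9600 = 30348 mm.
= 30.35 m.

30.35 m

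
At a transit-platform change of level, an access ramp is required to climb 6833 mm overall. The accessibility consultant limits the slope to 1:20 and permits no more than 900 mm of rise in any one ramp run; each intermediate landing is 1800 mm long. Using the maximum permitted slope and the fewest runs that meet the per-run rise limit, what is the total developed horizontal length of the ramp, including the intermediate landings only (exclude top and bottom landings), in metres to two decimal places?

6833 / 900 = 7.59, so 8 ramp runs are needed. That means 7 intermediate landings.
Ramp run (horizontal) at 1:20: 6833 × 20 = 136660 mm.
Intermediate landings: 7 × 1800 = 12600 mm.
Total developed length = 136660 + 12600 = 149260 mm.
= 149.26 m.

149.26 m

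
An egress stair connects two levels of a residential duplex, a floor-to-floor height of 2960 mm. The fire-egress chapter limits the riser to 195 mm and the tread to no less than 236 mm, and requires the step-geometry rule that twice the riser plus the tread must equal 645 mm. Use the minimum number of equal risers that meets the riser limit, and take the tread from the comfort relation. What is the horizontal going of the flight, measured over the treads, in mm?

4125 mm

2960 / 195 = 15.18, so 16 risers are needed.
R = 2960 ÷ 16 = 185 mm.
From 2R + T = 645: T = 645 − 370 = 275 mm.
Going = (16 − 1) × 275 = 4125 mm.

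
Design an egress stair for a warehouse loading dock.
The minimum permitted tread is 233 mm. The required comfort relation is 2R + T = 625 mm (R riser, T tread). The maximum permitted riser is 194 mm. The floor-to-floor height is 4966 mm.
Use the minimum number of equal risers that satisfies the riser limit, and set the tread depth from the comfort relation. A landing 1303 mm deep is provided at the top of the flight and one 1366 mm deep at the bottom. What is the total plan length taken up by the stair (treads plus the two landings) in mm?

8744 mm

At most 194 each: 4966/194 = 25.60, giving 26 risers.
Riser R = 4966 / 26 = 191 mm, within the 194 mm limit.
T = 625 − 2·191 = 243 mm, which satisfies the 233 mm minimum.
Going = (26 − 1) × 243 = 6075 mm.
Add landings: 6075 + 1303 + 1366 = 8744 mm.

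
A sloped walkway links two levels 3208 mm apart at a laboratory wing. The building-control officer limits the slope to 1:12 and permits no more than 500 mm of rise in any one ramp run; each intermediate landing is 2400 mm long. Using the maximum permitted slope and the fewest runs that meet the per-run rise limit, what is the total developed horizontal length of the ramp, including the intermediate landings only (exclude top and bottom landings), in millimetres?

52896 mm

3208 / 500 = 6.42, so 7 ramp runs are needed. That means 6 intermediate landings.
Horizontal run for 3208 mm of rise at 1:12 is 3208 × 12 = 38496 mm.
6 intermediate landings contribute 6 × 2400 = 14400 mm.
Developed length = 38496 + 14400 = 52896 mm.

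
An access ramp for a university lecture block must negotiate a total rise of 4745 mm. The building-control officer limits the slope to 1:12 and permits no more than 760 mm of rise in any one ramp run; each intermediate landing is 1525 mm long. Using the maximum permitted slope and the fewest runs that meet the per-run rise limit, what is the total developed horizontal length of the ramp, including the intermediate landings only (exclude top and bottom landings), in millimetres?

66090 mm

4745 / 760 = 6.243 → round up to 7 ramp runs. That means 6 intermediate landings.
Ramp run (horizontal) at 1:12: 4745 × 12 = 56940 mm.
6 intermediate landings contribute 6 × 1525 = 9150 mm.
Total developed length = 56940 + 9150 = 66090 mm.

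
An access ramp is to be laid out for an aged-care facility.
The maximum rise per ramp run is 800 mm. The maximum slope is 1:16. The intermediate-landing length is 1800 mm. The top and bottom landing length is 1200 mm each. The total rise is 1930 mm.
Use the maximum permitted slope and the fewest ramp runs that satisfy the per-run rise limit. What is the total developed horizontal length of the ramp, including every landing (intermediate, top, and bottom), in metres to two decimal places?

At most 800 each: 1930/800 = 2.41, giving 3 ramp runs. That means 2 intermediate landings.
Horizontal run for 1930 mm of rise at 1:16 is 1930 × 16 = 30880 mm.
Intermediate landings: 2 × 1800 = 3600 mm.
Top and bottom landings: 2 × 1200 = 2400 mm.
Total = 30880 + 3600 + 2400 = 36880 mm.
= 36.88 m.

36.88 m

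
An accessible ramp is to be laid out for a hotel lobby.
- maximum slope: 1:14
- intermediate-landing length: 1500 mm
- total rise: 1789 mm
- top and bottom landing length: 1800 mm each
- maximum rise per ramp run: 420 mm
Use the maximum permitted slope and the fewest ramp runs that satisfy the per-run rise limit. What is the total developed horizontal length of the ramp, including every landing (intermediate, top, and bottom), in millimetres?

At most 420 each: 1789/420 = 4.26, giving 5 ramp runs. That means 4 intermediate landings.
Ramp run (horizontal) at 1:14: 1789 × 14 = 25046 mm.
4 intermediate landings contribute 4 × 1500 = 6000 mm.
Top and bottom landings: 2 × 1800 = 3600 mm.
Total = 25046 + 6000 + 3600 = 34646 mm.

34646 mm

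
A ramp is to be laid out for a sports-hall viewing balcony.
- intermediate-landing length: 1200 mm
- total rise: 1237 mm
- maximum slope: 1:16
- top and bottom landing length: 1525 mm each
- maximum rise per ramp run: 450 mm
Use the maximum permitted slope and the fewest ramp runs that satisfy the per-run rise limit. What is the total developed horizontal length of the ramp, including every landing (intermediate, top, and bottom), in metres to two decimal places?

25.24 m

1237 / 450 = 2.749 → round up to 3 ramp runs. That means 2 intermediate landings.
Ramp run (horizontal) at 1:16: 1237 × 16 = 19792 mm.
2 intermediate landings contribute 2 × 1200 = 2400 mm.
Top and bottom landings: 2 × 1525 = 3050 mm.
Total = 19792 + 2400 + 3050 = 25242 mm.
= 25.24 m.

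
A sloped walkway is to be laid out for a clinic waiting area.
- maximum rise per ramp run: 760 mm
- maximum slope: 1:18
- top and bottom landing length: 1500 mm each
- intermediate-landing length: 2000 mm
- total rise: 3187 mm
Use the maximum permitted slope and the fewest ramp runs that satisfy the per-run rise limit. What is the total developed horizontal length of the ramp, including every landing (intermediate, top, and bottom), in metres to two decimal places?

68.37 m

3187 / 760 = 4.19, so 5 ramp runs are needed. That means 4 intermediate landings.
Horizontal run for 3187 mm of rise at 1:18 is 3187 × 18 = 57366 mm.
Intermediate landings: 4 × 2000 = 8000 mm.
Top and bottom landings: 2 × 1500 = 3000 mm.
Total = 57366 + 8000 + 3000 = 68366 mm.
= 68.37 m.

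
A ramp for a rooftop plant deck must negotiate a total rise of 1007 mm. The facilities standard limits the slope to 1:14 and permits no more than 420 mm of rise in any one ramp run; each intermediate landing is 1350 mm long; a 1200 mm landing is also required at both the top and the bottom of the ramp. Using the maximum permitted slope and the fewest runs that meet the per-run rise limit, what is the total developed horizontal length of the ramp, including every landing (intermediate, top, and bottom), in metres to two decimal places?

1007 / 420 = 2.40, so 3 ramp runs are needed. That means 2 intermediate landings.
Ramp run (horizontal) at 1:14: 1007 × 14 = 14098 mm.
Intermediate landings: 2 × 1350 = 2700 mm.
Top and bottom landings: 2 × 1200 = 2400 mm.
Total = 14098 + 2700 + 2400 = 19198 mm.
= 19.20 m.

19.20 m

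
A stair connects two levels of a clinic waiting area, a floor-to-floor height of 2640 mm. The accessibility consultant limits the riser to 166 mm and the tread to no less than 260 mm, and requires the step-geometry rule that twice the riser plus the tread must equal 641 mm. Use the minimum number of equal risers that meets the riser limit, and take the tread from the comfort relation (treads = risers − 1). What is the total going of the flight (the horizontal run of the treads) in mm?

2640 / 166 = 15.904 → round up to 16 risers.
R = 2640 ÷ 16 = 165 mm.
T = 641 − 2·165 = 311 mm, which satisfies the 260 mm minimum.
Going = (16 − 1) × 311 = 4665 mm.

4665 mm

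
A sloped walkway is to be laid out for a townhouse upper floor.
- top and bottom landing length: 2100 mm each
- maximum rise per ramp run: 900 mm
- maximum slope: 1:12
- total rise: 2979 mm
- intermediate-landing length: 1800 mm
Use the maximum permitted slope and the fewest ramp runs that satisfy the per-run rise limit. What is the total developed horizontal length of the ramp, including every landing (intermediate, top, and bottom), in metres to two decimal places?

⌈2979/900⌉ = 4 ramp runs. That means 3 intermediate landings.
Ramp run (horizontal) at 1:12: 2979 × 12 = 35748 mm.
3 intermediate landings contribute 3 × 1800 = 5400 mm.
Top and bottom landings: 2 × 2100 = 4200 mm.
Total = 35748 + 5400 + 4200 = 45348 mm.
= 45.35 m.

45.35 m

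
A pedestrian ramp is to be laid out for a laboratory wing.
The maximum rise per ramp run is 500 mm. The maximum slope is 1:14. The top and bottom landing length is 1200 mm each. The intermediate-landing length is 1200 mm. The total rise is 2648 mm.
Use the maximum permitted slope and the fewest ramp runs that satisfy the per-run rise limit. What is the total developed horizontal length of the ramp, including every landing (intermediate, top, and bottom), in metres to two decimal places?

⌈2648/500⌉ = 6 ramp runs. That means 5 intermediate landings.
Ramp run (horizontal) at 1:14: 2648 × 14 = 37072 mm.
5 intermediate landings contribute 5 × 1200 = 6000 mm.
Top and bottom landings: 2 × 1200 = 2400 mm.
Total = 37072 + 6000 + 2400 = 45472 mm.
= 45.47 m.

45.47 m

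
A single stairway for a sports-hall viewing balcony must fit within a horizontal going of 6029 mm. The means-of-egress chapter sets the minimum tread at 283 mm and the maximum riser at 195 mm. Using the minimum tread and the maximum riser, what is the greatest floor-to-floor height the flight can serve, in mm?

6029 / 283 = 21.30, so 21 treads fit.
Risers = treads + 1 = 22.
Maximum height = 22 × 195 = 4290 mm.

4290 mm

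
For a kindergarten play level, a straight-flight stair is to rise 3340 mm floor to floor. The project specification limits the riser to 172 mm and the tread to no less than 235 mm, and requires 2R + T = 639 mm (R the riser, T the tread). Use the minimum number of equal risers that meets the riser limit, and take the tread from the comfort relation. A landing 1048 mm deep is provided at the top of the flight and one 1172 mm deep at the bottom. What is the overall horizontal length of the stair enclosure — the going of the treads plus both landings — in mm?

8015 mm

3340 / 172 = 19.42, so 20 risers are needed.
R = 3340 ÷ 20 = 167 mm.
From 2R + T = 639: T = 639 − 334 = 305 mm.
Treads = 20 − 1 = 19; going = 19 × 305 = 5795 mm.
Add landings: 5795 + 1048 + 1172 = 8015 mm.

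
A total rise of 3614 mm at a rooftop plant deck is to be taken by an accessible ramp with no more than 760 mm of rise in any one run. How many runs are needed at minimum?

At most 760 each: 3614/760 = 4.76, giving 5 ramp runs.

5 runs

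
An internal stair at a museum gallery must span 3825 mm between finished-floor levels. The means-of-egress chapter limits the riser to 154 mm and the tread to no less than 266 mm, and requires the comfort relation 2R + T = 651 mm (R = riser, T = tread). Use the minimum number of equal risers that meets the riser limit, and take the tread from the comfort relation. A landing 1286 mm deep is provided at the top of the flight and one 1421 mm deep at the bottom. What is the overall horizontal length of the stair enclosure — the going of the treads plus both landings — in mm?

10987 mm

⌈3825/154⌉ = 25 risers.
Riser R = 3825 / 25 = 153 mm, within the 154 mm limit.
From 2R + T = 651: T = 651 − 306 = 345 mm.
Going = (25 − 1) × 345 = 8280 mm.
Add landings: 8280 + 1286 + 1421 = 10987 mm.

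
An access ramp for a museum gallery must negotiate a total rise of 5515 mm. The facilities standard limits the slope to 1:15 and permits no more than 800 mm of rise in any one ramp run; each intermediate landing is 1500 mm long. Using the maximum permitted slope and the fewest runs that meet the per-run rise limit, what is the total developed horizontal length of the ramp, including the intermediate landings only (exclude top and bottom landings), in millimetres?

91725 mm

5515 / 800 = 6.894 → round up to 7 ramp runs. That means 6 intermediate landings.
Ramp run (horizontal) at 1:15: 5515 × 15 = 82725 mm.
Intermediate landings: 6 × 1500 = 9000 mm.
Developed length = 82725 + 9000 = 91725 mm.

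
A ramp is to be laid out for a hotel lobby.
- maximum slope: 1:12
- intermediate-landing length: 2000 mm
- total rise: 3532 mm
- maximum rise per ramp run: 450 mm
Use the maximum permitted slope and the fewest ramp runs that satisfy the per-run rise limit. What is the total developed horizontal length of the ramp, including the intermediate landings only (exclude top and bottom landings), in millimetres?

⌈3532/450⌉ = 8 ramp runs. That means 7 intermediate landings.
Horizontal run for 3532 mm of rise at 1:12 is 3532 × 12 = 42384 mm.
Intermediate landings: 7 × 2000 = 14000 mm.
Developed length = 42384 + 14000 = 56384 mm.

56384 mm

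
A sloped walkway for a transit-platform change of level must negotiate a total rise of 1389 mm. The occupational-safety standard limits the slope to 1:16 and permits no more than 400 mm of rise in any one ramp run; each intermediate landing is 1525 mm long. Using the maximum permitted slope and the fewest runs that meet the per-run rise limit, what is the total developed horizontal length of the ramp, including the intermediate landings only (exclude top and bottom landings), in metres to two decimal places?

1389 / 400 = 3.47, so 4 ramp runs are needed. That means 3 intermediate landings.
Ramp run (horizontal) at 1:16: 1389 × 16 = 22224 mm.
Intermediate landings: 3 × 1525 = 4575 mm.
Total developed length = 22224 + 4575 = 26799 mm.
= 26.80 m.

26.80 m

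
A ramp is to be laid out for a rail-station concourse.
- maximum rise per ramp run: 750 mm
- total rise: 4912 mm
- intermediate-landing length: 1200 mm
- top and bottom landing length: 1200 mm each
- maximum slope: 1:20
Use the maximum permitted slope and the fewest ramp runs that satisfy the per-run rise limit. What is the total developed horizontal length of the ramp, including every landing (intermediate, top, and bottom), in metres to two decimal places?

107.84 m

4912 / 750 = 6.549 → round up to 7 ramp runs. That means 6 intermediate landings.
Ramp run (horizontal) at 1:20: 4912 × 20 = 98240 mm.
6 intermediate landings contribute 6 × 1200 = 7200 mm.
Top and bottom landings: 2 × 1200 = 2400 mm.
Total = 98240 + 7200 + 2400 = 107840 mm.
= 107.84 m.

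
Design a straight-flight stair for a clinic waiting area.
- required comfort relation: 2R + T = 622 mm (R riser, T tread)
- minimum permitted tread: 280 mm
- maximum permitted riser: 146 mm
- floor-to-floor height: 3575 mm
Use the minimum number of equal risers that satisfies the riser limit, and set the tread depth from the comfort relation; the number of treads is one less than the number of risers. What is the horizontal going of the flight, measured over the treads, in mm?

8064 mm

⌈3575/146⌉ = 25 risers.
Riser R = 3575 / 25 = 143 mm, within the 146 mm limit.
From 2R + T = 622: T = 622 − 286 = 336 mm.
25 risers give 24 treads; going = 24 × 336 = 8064 mm.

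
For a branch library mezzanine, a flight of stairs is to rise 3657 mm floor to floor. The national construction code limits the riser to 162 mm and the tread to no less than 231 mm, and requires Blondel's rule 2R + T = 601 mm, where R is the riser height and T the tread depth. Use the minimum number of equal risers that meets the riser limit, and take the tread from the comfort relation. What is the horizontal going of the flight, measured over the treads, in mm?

At most 162 each: 3657/162 = 22.57, giving 23 risers.
Riser R = 3657 / 23 = 159 mm, within the 162 mm limit.
T = 601 − 2·159 = 283 mm, which satisfies the 231 mm minimum.
23 risers give 22 treads; going = 22 × 283 = 6226 mm.

6226 mm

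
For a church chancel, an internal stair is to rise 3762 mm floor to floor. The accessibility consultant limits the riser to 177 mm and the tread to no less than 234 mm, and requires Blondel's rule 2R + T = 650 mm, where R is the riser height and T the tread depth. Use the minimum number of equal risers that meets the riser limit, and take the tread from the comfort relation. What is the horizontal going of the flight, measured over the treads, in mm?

⌈3762/177⌉ = 22 risers.
Each riser is 3762/22 = 171 mm (≤ 177 mm).
T = 650 − 2·171 = 308 mm, which satisfies the 234 mm minimum.
22 risers give 21 treads; going = 21 × 308 = 6468 mm.

6468 mm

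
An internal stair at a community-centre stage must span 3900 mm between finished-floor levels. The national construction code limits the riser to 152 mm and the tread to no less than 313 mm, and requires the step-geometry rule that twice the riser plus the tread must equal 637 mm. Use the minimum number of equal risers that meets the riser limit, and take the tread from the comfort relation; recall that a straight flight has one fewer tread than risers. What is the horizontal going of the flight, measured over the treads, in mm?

At most 152 each: 3900/152 = 25.66, giving 26 risers.
R = 3900 ÷ 26 = 150 mm.
Tread T = 637 − 2 × 150 = 337 mm (≥ 313 mm).
Treads = 26 − 1 = 25; going = 25 × 337 = 8425 mm.

8425 mm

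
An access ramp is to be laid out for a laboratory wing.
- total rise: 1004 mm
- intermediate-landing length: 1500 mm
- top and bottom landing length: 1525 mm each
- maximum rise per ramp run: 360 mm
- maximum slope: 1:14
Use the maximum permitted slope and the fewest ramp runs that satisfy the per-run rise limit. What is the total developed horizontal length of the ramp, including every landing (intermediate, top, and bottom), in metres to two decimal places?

1004 / 360 = 2.79, so 3 ramp runs are needed. That means 2 intermediate landings.
Horizontal run for 1004 mm of rise at 1:14 is 1004 × 14 = 14056 mm.
2 intermediate landings contribute 2 × 1500 = 3000 mm.
Top and bottom landings: 2 × 1525 = 3050 mm.
Total = 14056 + 3000 + 3050 = 20106 mm.
= 20.11 m.

20.11 m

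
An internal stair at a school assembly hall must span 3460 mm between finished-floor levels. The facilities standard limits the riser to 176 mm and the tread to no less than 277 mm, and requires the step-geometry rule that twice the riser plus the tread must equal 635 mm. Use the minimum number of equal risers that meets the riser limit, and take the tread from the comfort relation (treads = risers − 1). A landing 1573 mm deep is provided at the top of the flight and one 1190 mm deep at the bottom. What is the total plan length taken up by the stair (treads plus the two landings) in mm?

At most 176 each: 3460/176 = 19.66, giving 20 risers.
R = 3460 ÷ 20 = 173 mm.
From 2R + T = 635: T = 635 − 346 = 289 mm.
20 risers give 19 treads; going = 19 × 289 = 5491 mm.
Enclosure = 5491 + 1573 + 1190 = 8254 mm.

8254 mm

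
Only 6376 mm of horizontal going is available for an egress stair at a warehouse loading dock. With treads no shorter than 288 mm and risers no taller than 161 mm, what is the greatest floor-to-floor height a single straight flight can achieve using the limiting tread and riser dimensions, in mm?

3703 mm

Treads that fit: ⌊6376 / 288⌋ = 22.
Risers = treads + 1 = 23.
Maximum height = 23 × 161 = 3703 mm.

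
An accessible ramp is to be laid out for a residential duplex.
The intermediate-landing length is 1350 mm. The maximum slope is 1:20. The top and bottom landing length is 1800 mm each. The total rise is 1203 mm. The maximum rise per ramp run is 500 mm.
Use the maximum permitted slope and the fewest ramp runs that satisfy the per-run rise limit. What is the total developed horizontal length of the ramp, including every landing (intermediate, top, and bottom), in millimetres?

30360 mm

1203 / 500 = 2.41, so 3 ramp runs are needed. That means 2 intermediate landings.
Ramp run (horizontal) at 1:20: 1203 × 20 = 24060 mm.
Intermediate landings: 2 × 1350 = 2700 mm.
Top and bottom landings: 2 × 1800 = 3600 mm.
Total = 24060 + 2700 + 3600 = 30360 mm.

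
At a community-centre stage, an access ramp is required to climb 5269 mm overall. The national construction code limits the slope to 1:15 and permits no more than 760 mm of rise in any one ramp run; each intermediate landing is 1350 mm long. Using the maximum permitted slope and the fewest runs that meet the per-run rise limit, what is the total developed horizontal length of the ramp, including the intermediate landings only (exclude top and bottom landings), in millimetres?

5269 / 760 = 6.933 → round up to 7 ramp runs. That means 6 intermediate landings.
Ramp run (horizontal) at 1:15: 5269 × 15 = 79035 mm.
6 intermediate landings contribute 6 × 1350 = 8100 mm.
Total developed length = 79035 + 8100 = 87135 mm.

87135 mm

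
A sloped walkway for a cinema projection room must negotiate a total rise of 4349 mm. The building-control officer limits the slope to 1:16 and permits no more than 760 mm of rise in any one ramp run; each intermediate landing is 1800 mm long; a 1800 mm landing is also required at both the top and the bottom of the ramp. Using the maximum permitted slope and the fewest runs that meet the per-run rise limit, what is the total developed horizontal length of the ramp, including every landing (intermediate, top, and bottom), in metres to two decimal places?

82.18 m

⌈4349/760⌉ = 6 ramp runs. That means 5 intermediate landings.
Horizontal run for 4349 mm of rise at 1:16 is 4349 × 16 = 69584 mm.
Intermediate landings: 5 × 1800 = 9000 mm.
Top and bottom landings: 2 × 1800 = 3600 mm.
Total = 69584 + 9000 + 3600 = 82184 mm.
= 82.18 m.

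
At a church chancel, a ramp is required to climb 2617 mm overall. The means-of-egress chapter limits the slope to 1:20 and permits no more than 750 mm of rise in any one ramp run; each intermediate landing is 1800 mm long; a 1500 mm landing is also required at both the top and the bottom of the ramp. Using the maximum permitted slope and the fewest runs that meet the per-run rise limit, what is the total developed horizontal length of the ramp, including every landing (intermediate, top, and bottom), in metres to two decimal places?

2617 / 750 = 3.49, so 4 ramp runs are needed. That means 3 intermediate landings.
Ramp run (horizontal) at 1:20: 2617 × 20 = 52340 mm.
3 intermediate landings contribute 3 × 1800 = 5400 mm.
Top and bottom landings: 2 × 1500 = 3000 mm.
Total = 52340 + 5400 + 3000 = 60740 mm.
= 60.74 m.

60.74 m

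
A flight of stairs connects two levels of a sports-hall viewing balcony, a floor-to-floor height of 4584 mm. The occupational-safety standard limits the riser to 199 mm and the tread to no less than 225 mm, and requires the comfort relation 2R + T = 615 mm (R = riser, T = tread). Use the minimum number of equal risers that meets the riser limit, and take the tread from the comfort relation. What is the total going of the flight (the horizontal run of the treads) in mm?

⌈4584/199⌉ = 24 risers.
Each riser is 4584/24 = 191 mm (≤ 199 mm).
Tread T = 615 − 2 × 191 = 233 mm (≥ 225 mm).
Treads = 24 − 1 = 23; going = 23 × 233 = 5359 mm.

5359 mm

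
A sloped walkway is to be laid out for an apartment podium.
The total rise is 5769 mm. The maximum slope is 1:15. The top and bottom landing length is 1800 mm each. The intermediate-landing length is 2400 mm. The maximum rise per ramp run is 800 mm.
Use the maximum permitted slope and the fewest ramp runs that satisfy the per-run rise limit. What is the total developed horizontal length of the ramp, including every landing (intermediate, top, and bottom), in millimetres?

106935 mm

5769 / 800 = 7.211 → round up to 8 ramp runs. That means 7 intermediate landings.
Horizontal run for 5769 mm of rise at 1:15 is 5769 × 15 = 86535 mm.
7 intermediate landings contribute 7 × 2400 = 16800 mm.
Top and bottom landings: 2 × 1800 = 3600 mm.
Total = 86535 + 16800 + 3600 = 106935 mm.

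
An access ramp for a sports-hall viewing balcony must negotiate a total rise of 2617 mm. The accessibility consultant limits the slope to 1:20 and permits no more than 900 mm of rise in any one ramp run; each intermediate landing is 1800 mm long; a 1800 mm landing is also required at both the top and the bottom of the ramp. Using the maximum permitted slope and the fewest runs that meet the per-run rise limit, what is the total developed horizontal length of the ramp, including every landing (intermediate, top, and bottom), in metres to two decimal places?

⌈2617/900⌉ = 3 ramp runs. That means 2 intermediate landings.
Ramp run (horizontal) at 1:20: 2617 × 20 = 52340 mm.
Intermediate landings: 2 × 1800 = 3600 mm.
Top and bottom landings: 2 × 1800 = 3600 mm.
Total = 52340 + 3600 + 3600 = 59540 mm.
= 59.54 m.

59.54 m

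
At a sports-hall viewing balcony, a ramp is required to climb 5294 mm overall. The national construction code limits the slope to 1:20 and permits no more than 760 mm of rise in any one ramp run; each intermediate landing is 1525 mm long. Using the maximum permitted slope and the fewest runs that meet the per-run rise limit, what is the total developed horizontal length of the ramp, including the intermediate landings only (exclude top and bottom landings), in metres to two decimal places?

At most 760 each: 5294/760 = 6.97, giving 7 ramp runs. That means 6 intermediate landings.
Horizontal run for 5294 mm of rise at 1:20 is 5294 × 20 = 105880 mm.
Intermediate landings: 6 × 1525 = 9150 mm.
Total developed length = 105880 + 9150 = 115030 mm.
= 115.03 m.

115.03 m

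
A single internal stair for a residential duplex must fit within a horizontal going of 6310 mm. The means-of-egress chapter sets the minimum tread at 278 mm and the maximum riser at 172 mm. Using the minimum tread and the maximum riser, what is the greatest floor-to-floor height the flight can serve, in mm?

3956 mm

Treads that fit: ⌊6310 / 278⌋ = 22.
Risers = treads + 1 = 23.
Maximum height = 23 × 172 = 3956 mm.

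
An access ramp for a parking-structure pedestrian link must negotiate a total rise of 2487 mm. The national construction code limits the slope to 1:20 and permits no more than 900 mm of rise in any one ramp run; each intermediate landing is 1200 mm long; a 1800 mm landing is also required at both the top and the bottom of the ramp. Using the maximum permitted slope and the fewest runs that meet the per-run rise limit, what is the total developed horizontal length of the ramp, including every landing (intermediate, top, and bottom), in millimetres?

2487 / 900 = 2.76, so 3 ramp runs are needed. That means 2 intermediate landings.
Horizontal run for 2487 mm of rise at 1:20 is 2487 × 20 = 49740 mm.
2 intermediate landings contribute 2 × 1200 = 2400 mm.
Top and bottom landings: 2 × 1800 = 3600 mm.
Total = 49740 + 2400 + 3600 = 55740 mm.

55740 mm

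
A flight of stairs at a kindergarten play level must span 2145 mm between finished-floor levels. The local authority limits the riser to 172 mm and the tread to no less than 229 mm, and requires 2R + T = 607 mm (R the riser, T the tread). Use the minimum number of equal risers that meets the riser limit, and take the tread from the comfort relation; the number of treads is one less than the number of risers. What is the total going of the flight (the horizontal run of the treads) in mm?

3324 mm

⌈2145/172⌉ = 13 risers.
Each riser is 2145/13 = 165 mm (≤ 172 mm).
T = 607 − 2·165 = 277 mm, which satisfies the 229 mm minimum.
Treads = 13 − 1 = 12; going = 12 × 277 = 3324 mm.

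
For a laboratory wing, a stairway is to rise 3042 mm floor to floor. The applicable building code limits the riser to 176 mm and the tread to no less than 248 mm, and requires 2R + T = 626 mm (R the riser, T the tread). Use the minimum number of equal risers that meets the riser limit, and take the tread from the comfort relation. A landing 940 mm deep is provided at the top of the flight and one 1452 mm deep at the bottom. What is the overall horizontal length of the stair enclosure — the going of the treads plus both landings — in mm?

3042 / 176 = 17.284 → round up to 18 risers.
Each riser is 3042/18 = 169 mm (≤ 176 mm).
T = 626 − 2·169 = 288 mm, which satisfies the 248 mm minimum.
Going = (18 − 1) × 288 = 4896 mm.
Add landings: 4896 + 940 + 1452 = 7288 mm.

7288 mm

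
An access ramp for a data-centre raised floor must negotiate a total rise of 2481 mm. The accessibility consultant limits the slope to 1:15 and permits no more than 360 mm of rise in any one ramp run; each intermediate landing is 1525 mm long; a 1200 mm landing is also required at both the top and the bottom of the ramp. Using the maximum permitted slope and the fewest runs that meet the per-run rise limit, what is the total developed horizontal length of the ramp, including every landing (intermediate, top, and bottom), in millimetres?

48765 mm

⌈2481/360⌉ = 7 ramp runs. That means 6 intermediate landings.
Horizontal run for 2481 mm of rise at 1:15 is 2481 × 15 = 37215 mm.
Intermediate landings: 6 × 1525 = 9150 mm.
Top and bottom landings: 2 × 1200 = 2400 mm.
Total = 37215 + 9150 + 2400 = 48765 mm.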